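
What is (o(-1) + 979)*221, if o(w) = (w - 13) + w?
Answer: 213044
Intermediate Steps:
o(w) = -13 + 2*w (o(w) = (-13 + w) + w = -13 + 2*w)
(o(-1) + 979)*221 = ((-13 + 2*(-1)) + 979)*221 = ((-13 - 2) + 979)*221 = (-15 + 979)*221 = 964*221 = 213044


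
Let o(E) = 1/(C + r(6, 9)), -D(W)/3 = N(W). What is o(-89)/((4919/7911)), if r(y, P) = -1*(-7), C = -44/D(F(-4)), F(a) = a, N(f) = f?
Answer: 23733/49190 ≈ 0.48248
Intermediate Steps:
D(W) = -3*W
C = -11/3 (C = -44/((-3*(-4))) = -44/12 = -44*1/12 = -11/3 ≈ -3.6667)
r(y, P) = 7
o(E) = 3/10 (o(E) = 1/(-11/3 + 7) = 1/(10/3) = 3/10)
o(-89)/((4919/7911)) = 3/(10*((4919/7911))) = 3/(10*((4919*(1/7911)))) = 3/(10*(4919/7911)) = (3/10)*(7911/4919) = 23733/49190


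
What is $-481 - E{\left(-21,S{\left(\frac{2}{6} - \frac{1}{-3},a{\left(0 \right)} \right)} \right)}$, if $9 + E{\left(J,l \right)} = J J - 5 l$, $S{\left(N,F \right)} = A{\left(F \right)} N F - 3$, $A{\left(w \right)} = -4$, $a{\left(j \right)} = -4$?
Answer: $- \frac{2624}{3} \approx -874.67$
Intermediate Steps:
$S{\left(N,F \right)} = -3 - 4 F N$ ($S{\left(N,F \right)} = - 4 N F - 3 = - 4 F N - 3 = -3 - 4 F N$)
$E{\left(J,l \right)} = -9 + J^{2} - 5 l$ ($E{\left(J,l \right)} = -9 + \left(J J - 5 l\right) = -9 + \left(J^{2} - 5 l\right) = -9 + J^{2} - 5 l$)
$-481 - E{\left(-21,S{\left(\frac{2}{6} - \frac{1}{-3},a{\left(0 \right)} \right)} \right)} = -481 - \left(-9 + \left(-21\right)^{2} - 5 \left(-3 - - 16 \left(\frac{2}{6} - \frac{1}{-3}\right)\right)\right) = -481 - \left(-9 + 441 - 5 \left(-3 - - 16 \left(2 \cdot \frac{1}{6} - - \frac{1}{3}\right)\right)\right) = -481 - \left(-9 + 441 - 5 \left(-3 - - 16 \left(\frac{1}{3} + \frac{1}{3}\right)\right)\right) = -481 - \left(-9 + 441 - 5 \left(-3 - \left(-16\right) \frac{2}{3}\right)\right) = -481 - \left(-9 + 441 - 5 \left(-3 + \frac{32}{3}\right)\right) = -481 - \left(-9 + 441 - \frac{115}{3}\right) = -481 - \frac{1181}{3} = - \frac{2624}{3}$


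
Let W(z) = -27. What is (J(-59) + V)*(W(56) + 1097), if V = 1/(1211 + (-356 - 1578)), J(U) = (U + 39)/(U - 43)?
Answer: 2560510/12291 ≈ 208.32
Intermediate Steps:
J(U) = (39 + U)/(-43 + U)
V = -1/723 (V = 1/(1211 - 1934) = 1/(-723) = -1/723 ≈ -0.0013831)
(J(-59) + V)*(W(56) + 1097) = ((39 - 59)/(-43 - 59) - 1/723)*(-27 + 1097) = (-20/(-102) - 1/723)*1070 = (-1/102*(-20) - 1/723)*1070 = (10/51 - 1/723)*1070 = (2393/12291)*1070 = 2560510/12291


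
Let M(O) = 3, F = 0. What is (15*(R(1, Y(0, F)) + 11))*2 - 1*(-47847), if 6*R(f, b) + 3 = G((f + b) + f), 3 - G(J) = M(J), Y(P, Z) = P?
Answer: 48162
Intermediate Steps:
G(J) = 0 (G(J) = 3 - 1*3 = 3 - 3 = 0)
R(f, b) = -½ (R(f, b) = -½ + (⅙)*0 = -½ + 0 = -½)
(15*(R(1, Y(0, F)) + 11))*2 - 1*(-47847) = (15*(-½ + 11))*2 - 1*(-47847) = (15*(21/2))*2 + 47847 = (315/2)*2 + 47847 = 315 + 47847 = 48162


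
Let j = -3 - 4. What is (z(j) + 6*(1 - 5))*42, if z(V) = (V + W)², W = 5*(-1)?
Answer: 5040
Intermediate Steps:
W = -5
j = -7
z(V) = (-5 + V)² (z(V) = (V - 5)² = (-5 + V)²)
(z(j) + 6*(1 - 5))*42 = ((-5 - 7)² + 6*(1 - 5))*42 = ((-12)² + 6*(-4))*42 = (144 - 24)*42 = 120*42 = 5040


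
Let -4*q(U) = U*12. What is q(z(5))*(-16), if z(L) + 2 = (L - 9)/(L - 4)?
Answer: -288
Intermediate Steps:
z(L) = -2 + (-9 + L)/(-4 + L) (z(L) = -2 + (L - 9)/(L - 4) = -2 + (-9 + L)/(-4 + L))
q(U) = -3*U (q(U) = -U*12/4 = -3*U)
q(z(5))*(-16) = -3*(-1 - 1*5)/(-4 + 5)*(-16) = -3*(-1 - 5)/1*(-16) = -3*(-6)*(-16) = 18*(-16) = -288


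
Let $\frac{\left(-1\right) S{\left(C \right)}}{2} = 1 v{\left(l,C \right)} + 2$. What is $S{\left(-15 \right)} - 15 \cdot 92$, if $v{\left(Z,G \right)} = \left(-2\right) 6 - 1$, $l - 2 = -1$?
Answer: $-1358$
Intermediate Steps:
$l = 1$ ($l = 2 - 1 = 1$)
$v{\left(Z,G \right)} = -13$ ($v{\left(Z,G \right)} = -12 - 1 = -13$)
$S{\left(C \right)} = 22$ ($S{\left(C \right)} = - 2 \left(1 \left(-13\right) + 2\right) = - 2 \left(-13 + 2\right) = \left(-2\right) \left(-11\right) = 22$)
$S{\left(-15 \right)} - 15 \cdot 92 = 22 - 15 \cdot 92 = 22 - 1380 = -1358$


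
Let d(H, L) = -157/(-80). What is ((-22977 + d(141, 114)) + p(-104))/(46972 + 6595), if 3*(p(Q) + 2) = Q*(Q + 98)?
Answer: -1821523/4285360 ≈ -0.42506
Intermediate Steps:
d(H, L) = 157/80 (d(H, L) = -157*(-1/80) = 157/80)
p(Q) = -2 + Q*(98 + Q)/3 (p(Q) = -2 + (Q*(Q + 98))/3 = -2 + (Q*(98 + Q))/3 = -2 + Q*(98 + Q)/3)
((-22977 + d(141, 114)) + p(-104))/(46972 + 6595) = ((-22977 + 157/80) + (-2 + (⅓)*(-104)² + (98/3)*(-104)))/(46972 + 6595) = (-1838003/80 + (-2 + (⅓)*10816 - 10192/3))/53567 = (-1838003/80 + (-2 + 10816/3 - 10192/3))*(1/53567) = (-1838003/80 + 206)*(1/53567) = -1821523/80*1/53567 = -1821523/4285360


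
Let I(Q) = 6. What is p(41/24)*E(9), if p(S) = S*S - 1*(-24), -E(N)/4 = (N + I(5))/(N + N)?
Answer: -77525/864 ≈ -89.728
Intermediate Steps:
E(N) = -2*(6 + N)/N (E(N) = -4*(N + 6)/(N + N) = -4*(6 + N)/(2*N) = -4*(6 + N)*1/(2*N) = -2*(6 + N)/N)
p(S) = 24 + S² (p(S) = S² + 24 = 24 + S²)
p(41/24)*E(9) = (24 + (41/24)²)*(-2 - 12/9) = (24 + (41*(1/24))²)*(-2 - 12*⅑) = (24 + (41/24)²)*(-2 - 4/3) = (24 + 1681/576)*(-10/3) = (15505/576)*(-10/3) = -77525/864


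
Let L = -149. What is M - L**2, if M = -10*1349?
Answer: -35691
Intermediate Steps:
M = -13490
M - L**2 = -13490 - 1*(-149)**2 = -13490 - 1*22201 = -13490 - 22201 = -35691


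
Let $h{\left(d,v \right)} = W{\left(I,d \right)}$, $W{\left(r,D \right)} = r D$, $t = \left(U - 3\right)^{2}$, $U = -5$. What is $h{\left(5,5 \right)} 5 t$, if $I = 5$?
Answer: $8000$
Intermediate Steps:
$t = 64$ ($t = \left(-5 - 3\right)^{2} = \left(-8\right)^{2} = 64$)
$W{\left(r,D \right)} = D r$
$h{\left(d,v \right)} = 5 d$ ($h{\left(d,v \right)} = d 5 = 5 d$)
$h{\left(5,5 \right)} 5 t = 5 \cdot 5 \cdot 5 \cdot 64 = 25 \cdot 5 \cdot 64 = 125 \cdot 64 = 8000$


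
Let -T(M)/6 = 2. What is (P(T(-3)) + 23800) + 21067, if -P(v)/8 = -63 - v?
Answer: 45275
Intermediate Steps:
T(M) = -12 (T(M) = -6*2 = -12)
P(v) = 504 + 8*v (P(v) = -8*(-63 - v) = 504 + 8*v)
(P(T(-3)) + 23800) + 21067 = ((504 + 8*(-12)) + 23800) + 21067 = ((504 - 96) + 23800) + 21067 = (408 + 23800) + 21067 = 24208 + 21067 = 45275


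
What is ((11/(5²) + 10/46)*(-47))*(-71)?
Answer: 1261386/575 ≈ 2193.7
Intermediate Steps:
((11/(5²) + 10/46)*(-47))*(-71) = ((11/25 + 10*(1/46))*(-47))*(-71) = ((11*(1/25) + 5/23)*(-47))*(-71) = ((11/25 + 5/23)*(-47))*(-71) = ((378/575)*(-47))*(-71) = -17766/575*(-71) = 1261386/575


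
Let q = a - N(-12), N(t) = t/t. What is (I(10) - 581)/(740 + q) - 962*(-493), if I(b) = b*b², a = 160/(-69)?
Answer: 24107443957/50831 ≈ 4.7427e+5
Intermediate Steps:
N(t) = 1
a = -160/69 (a = 160*(-1/69) = -160/69 ≈ -2.3188)
q = -229/69 (q = -160/69 - 1*1 = -160/69 - 1 = -229/69 ≈ -3.3188)
I(b) = b³
(I(10) - 581)/(740 + q) - 962*(-493) = (10³ - 581)/(740 - 229/69) - 962*(-493) = (1000 - 581)/(50831/69) + 474266 = 419*(69/50831) + 474266 = 28911/50831 + 474266 = 24107443957/50831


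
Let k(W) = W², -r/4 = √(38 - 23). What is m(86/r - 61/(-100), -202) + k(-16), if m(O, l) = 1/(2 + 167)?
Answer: 43265/169 ≈ 256.01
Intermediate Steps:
r = -4*√15 (r = -4*√(38 - 23) = -4*√15 ≈ -15.492)
m(O, l) = 1/169
m(86/r - 61/(-100), -202) + k(-16) = 1/169 + (-16)² = 1/169 + 256 = 43265/169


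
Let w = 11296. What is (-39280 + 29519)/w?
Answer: -9761/11296 ≈ -0.86411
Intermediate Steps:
(-39280 + 29519)/w = (-39280 + 29519)/11296 = -9761*1/11296 = -9761/11296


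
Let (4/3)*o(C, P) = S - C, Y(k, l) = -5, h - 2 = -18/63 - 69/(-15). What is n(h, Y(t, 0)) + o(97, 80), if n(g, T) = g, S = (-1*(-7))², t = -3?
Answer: -1039/35 ≈ -29.686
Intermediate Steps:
h = 221/35 (h = 2 + (-18/63 - 69/(-15)) = 2 + (-18*1/63 - 69*(-1/15)) = 2 + (-2/7 + 23/5) = 2 + 151/35 = 221/35 ≈ 6.3143)
S = 49 (S = 7² = 49)
o(C, P) = 147/4 - 3*C/4 (o(C, P) = 3*(49 - C)/4 = 147/4 - 3*C/4)
n(h, Y(t, 0)) + o(97, 80) = 221/35 + (147/4 - ¾*97) = 221/35 + (147/4 - 291/4) = 221/35 - 36 = -1039/35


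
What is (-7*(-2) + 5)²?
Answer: 361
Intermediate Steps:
(-7*(-2) + 5)² = (14 + 5)² = 19² = 361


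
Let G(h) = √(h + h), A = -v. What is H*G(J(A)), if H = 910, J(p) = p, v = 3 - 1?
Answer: 1820*I ≈ 1820.0*I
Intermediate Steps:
v = 2
A = -2 (A = -1*2 = -2)
G(h) = √2*√h (G(h) = √(2*h) = √2*√h)
H*G(J(A)) = 910*(√2*√(-2)) = 910*(√2*(I*√2)) = 910*(2*I) = 1820*I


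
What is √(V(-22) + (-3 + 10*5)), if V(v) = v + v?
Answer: √3 ≈ 1.7320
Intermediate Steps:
V(v) = 2*v
√(V(-22) + (-3 + 10*5)) = √(2*(-22) + (-3 + 10*5)) = √(-44 + (-3 + 50)) = √(-44 + 47) = √3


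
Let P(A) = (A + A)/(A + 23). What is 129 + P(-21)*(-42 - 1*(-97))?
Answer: -1026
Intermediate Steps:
P(A) = 2*A/(23 + A) (P(A) = (2*A)/(23 + A) = 2*A/(23 + A))
129 + P(-21)*(-42 - 1*(-97)) = 129 + (2*(-21)/(23 - 21))*(-42 - 1*(-97)) = 129 + (2*(-21)/2)*(-42 + 97) = 129 + (2*(-21)*(½))*55 = 129 - 21*55 = 129 - 1155 = -1026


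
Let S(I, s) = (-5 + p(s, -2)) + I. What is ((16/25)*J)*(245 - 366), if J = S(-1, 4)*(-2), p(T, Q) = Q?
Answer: -30976/25 ≈ -1239.0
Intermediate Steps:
S(I, s) = -7 + I (S(I, s) = (-5 - 2) + I = -7 + I)
J = 16 (J = (-7 - 1)*(-2) = -8*(-2) = 16)
((16/25)*J)*(245 - 366) = ((16/25)*16)*(245 - 366) = ((16*(1/25))*16)*(-121) = ((16/25)*16)*(-121) = (256/25)*(-121) = -30976/25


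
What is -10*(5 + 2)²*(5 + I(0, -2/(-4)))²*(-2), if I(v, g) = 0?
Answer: 24500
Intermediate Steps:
-10*(5 + 2)²*(5 + I(0, -2/(-4)))²*(-2) = -10*(5 + 0)²*(5 + 2)²*(-2) = -10*(7*5)²*(-2) = -10*35²*(-2) = -10*1225*(-2) = -12250*(-2) = 24500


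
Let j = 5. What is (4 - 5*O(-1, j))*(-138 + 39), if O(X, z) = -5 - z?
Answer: -5346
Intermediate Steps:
(4 - 5*O(-1, j))*(-138 + 39) = (4 - 5*(-5 - 1*5))*(-138 + 39) = (4 - 5*(-5 - 5))*(-99) = (4 - 5*(-10))*(-99) = (4 + 50)*(-99) = 54*(-99) = -5346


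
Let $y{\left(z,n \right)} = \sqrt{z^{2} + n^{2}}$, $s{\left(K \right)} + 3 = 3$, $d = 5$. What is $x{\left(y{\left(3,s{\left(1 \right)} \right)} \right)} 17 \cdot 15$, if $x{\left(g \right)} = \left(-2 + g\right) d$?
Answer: $1275$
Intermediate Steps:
$s{\left(K \right)} = 0$ ($s{\left(K \right)} = -3 + 3 = 0$)
$y{\left(z,n \right)} = \sqrt{n^{2} + z^{2}}$
$x{\left(g \right)} = -10 + 5 g$ ($x{\left(g \right)} = \left(-2 + g\right) 5 = -10 + 5 g$)
$x{\left(y{\left(3,s{\left(1 \right)} \right)} \right)} 17 \cdot 15 = \left(-10 + 5 \sqrt{0^{2} + 3^{2}}\right) 17 \cdot 15 = \left(-10 + 5 \sqrt{0 + 9}\right) 17 \cdot 15 = \left(-10 + 5 \sqrt{9}\right) 17 \cdot 15 = \left(-10 + 5 \cdot 3\right) 17 \cdot 15 = \left(-10 + 15\right) 17 \cdot 15 = 5 \cdot 17 \cdot 15 = 85 \cdot 15 = 1275$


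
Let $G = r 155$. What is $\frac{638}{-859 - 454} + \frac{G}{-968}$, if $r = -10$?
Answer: $\frac{708783}{635492} \approx 1.1153$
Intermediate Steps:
$G = -1550$ ($G = \left(-10\right) 155 = -1550$)
$\frac{638}{-859 - 454} + \frac{G}{-968} = \frac{638}{-859 - 454} - \frac{1550}{-968} = \frac{638}{-859 - 454} - - \frac{775}{484} = \frac{638}{-1313} + \frac{775}{484} = 638 \left(- \frac{1}{1313}\right) + \frac{775}{484} = - \frac{638}{1313} + \frac{775}{484} = \frac{708783}{635492}$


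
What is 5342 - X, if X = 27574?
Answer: -22232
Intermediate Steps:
5342 - X = 5342 - 1*27574 = 5342 - 27574 = -22232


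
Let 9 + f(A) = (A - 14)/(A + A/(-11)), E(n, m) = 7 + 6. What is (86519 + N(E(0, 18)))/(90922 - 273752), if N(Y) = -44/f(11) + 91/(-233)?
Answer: -937437134/1980871635 ≈ -0.47324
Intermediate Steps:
E(n, m) = 13
f(A) = -9 + 11*(-14 + A)/(10*A) (f(A) = -9 + (A - 14)/(A + A/(-11)) = -9 + (-14 + A)/(A + A*(-1/11)) = -9 + (-14 + A)/(A - A/11) = -9 + (-14 + A)/((10*A/11)) = -9 + (-14 + A)*(11/(10*A)) = -9 + 11*(-14 + A)/(10*A))
N(Y) = 94057/21669 (N(Y) = -44*110/(-154 - 79*11) + 91/(-233) = -44*110/(-154 - 869) + 91*(-1/233) = -44/((⅒)*(1/11)*(-1023)) - 91/233 = -44/(-93/10) - 91/233 = -44*(-10/93) - 91/233 = 440/93 - 91/233 = 94057/21669)
(86519 + N(E(0, 18)))/(90922 - 273752) = (86519 + 94057/21669)/(90922 - 273752) = (1874874268/21669)/(-182830) = (1874874268/21669)*(-1/182830) = -937437134/1980871635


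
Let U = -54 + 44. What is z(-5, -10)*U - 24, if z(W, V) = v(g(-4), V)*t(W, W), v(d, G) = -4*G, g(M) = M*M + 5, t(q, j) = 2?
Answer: -824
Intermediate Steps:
U = -10
g(M) = 5 + M**2 (g(M) = M**2 + 5 = 5 + M**2)
z(W, V) = -8*V (z(W, V) = -4*V*2 = -8*V)
z(-5, -10)*U - 24 = -8*(-10)*(-10) - 24 = 80*(-10) - 24 = -800 - 24 = -824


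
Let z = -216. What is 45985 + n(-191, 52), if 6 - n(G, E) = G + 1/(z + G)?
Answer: 18796075/407 ≈ 46182.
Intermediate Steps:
n(G, E) = 6 - G - 1/(-216 + G) (n(G, E) = 6 - (G + 1/(-216 + G)) = 6 + (-G - 1/(-216 + G)) = 6 - G - 1/(-216 + G))
45985 + n(-191, 52) = 45985 + (-1297 - 1*(-191)**2 + 222*(-191))/(-216 - 191) = 45985 + (-1297 - 1*36481 - 42402)/(-407) = 45985 - (-1297 - 36481 - 42402)/407 = 45985 - 1/407*(-80180) = 45985 + 80180/407 = 18796075/407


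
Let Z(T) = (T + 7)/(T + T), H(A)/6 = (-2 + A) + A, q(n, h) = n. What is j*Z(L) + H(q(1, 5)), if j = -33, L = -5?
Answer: 33/5 ≈ 6.6000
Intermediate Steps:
H(A) = -12 + 12*A (H(A) = 6*((-2 + A) + A) = 6*(-2 + 2*A) = -12 + 12*A)
Z(T) = (7 + T)/(2*T) (Z(T) = (7 + T)/((2*T)) = (7 + T)*(1/(2*T)) = (7 + T)/(2*T))
j*Z(L) + H(q(1, 5)) = -33*(7 - 5)/(2*(-5)) + (-12 + 12*1) = -33*(-1)*2/(2*5) + (-12 + 12) = -33*(-1/5) + 0 = 33/5 + 0 = 33/5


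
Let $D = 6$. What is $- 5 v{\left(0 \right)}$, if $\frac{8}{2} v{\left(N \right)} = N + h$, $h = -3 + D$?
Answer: $- \frac{15}{4} \approx -3.75$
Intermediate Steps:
$h = 3$ ($h = -3 + 6 = 3$)
$v{\left(N \right)} = \frac{3}{4} + \frac{N}{4}$ ($v{\left(N \right)} = \frac{N + 3}{4} = \frac{3 + N}{4} = \frac{3}{4} + \frac{N}{4}$)
$- 5 v{\left(0 \right)} = - 5 \left(\frac{3}{4} + \frac{1}{4} \cdot 0\right) = - 5 \left(\frac{3}{4} + 0\right) = \left(-5\right) \frac{3}{4} = - \frac{15}{4}$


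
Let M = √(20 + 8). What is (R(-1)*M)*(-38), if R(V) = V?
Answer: 76*√7 ≈ 201.08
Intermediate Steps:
M = 2*√7 (M = √28 = 2*√7 ≈ 5.2915)
(R(-1)*M)*(-38) = -2*√7*(-38) = 76*√7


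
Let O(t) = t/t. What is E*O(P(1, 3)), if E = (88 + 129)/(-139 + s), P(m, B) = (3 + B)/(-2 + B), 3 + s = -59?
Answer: -217/201 ≈ -1.0796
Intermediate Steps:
s = -62 (s = -3 - 59 = -62)
P(m, B) = (3 + B)/(-2 + B)
O(t) = 1
E = -217/201 (E = (88 + 129)/(-139 - 62) = 217/(-201) = 217*(-1/201) = -217/201 ≈ -1.0796)
E*O(P(1, 3)) = -217/201*1 = -217/201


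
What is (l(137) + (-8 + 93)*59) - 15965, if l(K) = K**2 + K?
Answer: 7956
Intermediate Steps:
l(K) = K + K**2
(l(137) + (-8 + 93)*59) - 15965 = (137*(1 + 137) + (-8 + 93)*59) - 15965 = (137*138 + 85*59) - 15965 = (18906 + 5015) - 15965 = 23921 - 15965 = 7956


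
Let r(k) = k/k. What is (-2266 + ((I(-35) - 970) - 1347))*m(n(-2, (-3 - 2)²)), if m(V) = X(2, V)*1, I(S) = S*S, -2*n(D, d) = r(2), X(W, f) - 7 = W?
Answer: -30222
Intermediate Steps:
X(W, f) = 7 + W
r(k) = 1
n(D, d) = -½ (n(D, d) = -½*1 = -½)
I(S) = S²
m(V) = 9 (m(V) = (7 + 2)*1 = 9*1 = 9)
(-2266 + ((I(-35) - 970) - 1347))*m(n(-2, (-3 - 2)²)) = (-2266 + (((-35)² - 970) - 1347))*9 = (-2266 + ((1225 - 970) - 1347))*9 = (-2266 + (255 - 1347))*9 = (-2266 - 1092)*9 = -3358*9 = -30222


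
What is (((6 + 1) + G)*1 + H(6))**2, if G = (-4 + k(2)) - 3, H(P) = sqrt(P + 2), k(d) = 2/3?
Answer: 76/9 + 8*sqrt(2)/3 ≈ 12.216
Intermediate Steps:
k(d) = 2/3 (k(d) = 2*(1/3) = 2/3)
H(P) = sqrt(2 + P)
G = -19/3 (G = (-4 + 2/3) - 3 = -10/3 - 3 = -19/3 ≈ -6.3333)
(((6 + 1) + G)*1 + H(6))**2 = (((6 + 1) - 19/3)*1 + sqrt(2 + 6))**2 = ((7 - 19/3)*1 + sqrt(8))**2 = ((2/3)*1 + 2*sqrt(2))**2 = (2/3 + 2*sqrt(2))**2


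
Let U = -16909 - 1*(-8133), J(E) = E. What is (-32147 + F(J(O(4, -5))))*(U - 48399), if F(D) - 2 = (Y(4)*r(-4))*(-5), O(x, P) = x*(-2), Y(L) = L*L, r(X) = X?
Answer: 1819594375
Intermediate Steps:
Y(L) = L**2
O(x, P) = -2*x
F(D) = 322 (F(D) = 2 + (4**2*(-4))*(-5) = 2 + (16*(-4))*(-5) = 2 - 64*(-5) = 2 + 320 = 322)
U = -8776 (U = -16909 + 8133 = -8776)
(-32147 + F(J(O(4, -5))))*(U - 48399) = (-32147 + 322)*(-8776 - 48399) = -31825*(-57175) = 1819594375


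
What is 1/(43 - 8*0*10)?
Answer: 1/43 ≈ 0.023256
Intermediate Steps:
1/(43 - 8*0*10) = 1/(43 + 0*10) = 1/(43 + 0) = 1/43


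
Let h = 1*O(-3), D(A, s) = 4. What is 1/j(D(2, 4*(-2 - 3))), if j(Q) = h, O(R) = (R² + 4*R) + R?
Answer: -⅙ ≈ -0.16667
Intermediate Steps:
O(R) = R² + 5*R
h = -6 (h = 1*(-3*(5 - 3)) = 1*(-3*2) = 1*(-6) = -6)
j(Q) = -6
1/j(D(2, 4*(-2 - 3))) = 1/(-6) = -⅙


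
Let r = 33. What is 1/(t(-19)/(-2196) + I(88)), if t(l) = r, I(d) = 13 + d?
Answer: 732/73921 ≈ 0.0099025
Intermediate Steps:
t(l) = 33
1/(t(-19)/(-2196) + I(88)) = 1/(33/(-2196) + (13 + 88)) = 1/(33*(-1/2196) + 101) = 1/(-11/732 + 101) = 1/(73921/732) = 732/73921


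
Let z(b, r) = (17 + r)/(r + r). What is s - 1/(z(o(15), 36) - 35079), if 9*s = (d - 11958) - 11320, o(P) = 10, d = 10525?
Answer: -3578824723/2525635 ≈ -1417.0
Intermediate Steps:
z(b, r) = (17 + r)/(2*r) (z(b, r) = (17 + r)/((2*r)) = (17 + r)*(1/(2*r)) = (17 + r)/(2*r))
s = -1417 (s = ((10525 - 11958) - 11320)/9 = (-1433 - 11320)/9 = (⅑)*(-12753) = -1417)
s - 1/(z(o(15), 36) - 35079) = -1417 - 1/((½)*(17 + 36)/36 - 35079) = -1417 - 1/((½)*(1/36)*53 - 35079) = -1417 - 1/(53/72 - 35079) = -1417 - 1/(-2525635/72) = -1417 - 1*(-72/2525635) = -1417 + 72/2525635 = -3578824723/2525635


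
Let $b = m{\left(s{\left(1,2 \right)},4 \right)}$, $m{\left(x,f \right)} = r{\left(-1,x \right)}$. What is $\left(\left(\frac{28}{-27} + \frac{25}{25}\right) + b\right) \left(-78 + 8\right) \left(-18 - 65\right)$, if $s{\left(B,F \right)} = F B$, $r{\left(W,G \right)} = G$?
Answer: $\frac{307930}{27} \approx 11405.0$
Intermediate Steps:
$s{\left(B,F \right)} = B F$
$m{\left(x,f \right)} = x$
$b = 2$ ($b = 1 \cdot 2 = 2$)
$\left(\left(\frac{28}{-27} + \frac{25}{25}\right) + b\right) \left(-78 + 8\right) \left(-18 - 65\right) = \left(\left(\frac{28}{-27} + \frac{25}{25}\right) + 2\right) \left(-78 + 8\right) \left(-18 - 65\right) = \left(\left(28 \left(- \frac{1}{27}\right) + 25 \cdot \frac{1}{25}\right) + 2\right) \left(\left(-70\right) \left(-83\right)\right) = \left(\left(- \frac{28}{27} + 1\right) + 2\right) 5810 = \left(- \frac{1}{27} + 2\right) 5810 = \frac{53}{27} \cdot 5810 = \frac{307930}{27}$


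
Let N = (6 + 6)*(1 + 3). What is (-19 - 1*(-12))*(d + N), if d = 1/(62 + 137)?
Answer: -66871/199 ≈ -336.04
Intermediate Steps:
d = 1/199 ≈ 0.0050251
N = 48 (N = 12*4 = 48)
(-19 - 1*(-12))*(d + N) = (-19 - 1*(-12))*(1/199 + 48) = (-19 + 12)*(9553/199) = -7*9553/199 = -66871/199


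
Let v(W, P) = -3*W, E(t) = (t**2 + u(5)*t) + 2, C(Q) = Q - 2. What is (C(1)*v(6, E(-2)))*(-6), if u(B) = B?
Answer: -108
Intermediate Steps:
C(Q) = -2 + Q
E(t) = 2 + t**2 + 5*t (E(t) = (t**2 + 5*t) + 2 = 2 + t**2 + 5*t)
(C(1)*v(6, E(-2)))*(-6) = ((-2 + 1)*(-3*6))*(-6) = -1*(-18)*(-6) = 18*(-6) = -108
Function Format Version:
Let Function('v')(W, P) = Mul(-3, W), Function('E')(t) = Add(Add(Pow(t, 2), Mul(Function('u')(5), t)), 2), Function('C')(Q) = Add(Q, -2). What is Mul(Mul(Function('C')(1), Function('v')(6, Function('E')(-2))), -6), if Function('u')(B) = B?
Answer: -108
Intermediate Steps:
Function('C')(Q) = Add(-2, Q)
Function('E')(t) = Add(2, Pow(t, 2), Mul(5, t)) (Function('E')(t) = Add(Add(Pow(t, 2), Mul(5, t)), 2) = Add(2, Pow(t, 2), Mul(5, t)))
Mul(Mul(Function('C')(1), Function('v')(6, Function('E')(-2))), -6) = Mul(Mul(Add(-2, 1), Mul(-3, 6)), -6) = Mul(Mul(-1, -18), -6) = Mul(18, -6) = -108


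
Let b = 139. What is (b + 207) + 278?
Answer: 624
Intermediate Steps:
(b + 207) + 278 = (139 + 207) + 278 = 346 + 278 = 624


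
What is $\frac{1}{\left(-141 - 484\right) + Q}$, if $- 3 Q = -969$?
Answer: $- \frac{1}{302} \approx -0.0033113$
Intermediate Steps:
$Q = 323$ ($Q = \left(- \frac{1}{3}\right) \left(-969\right) = 323$)
$\frac{1}{\left(-141 - 484\right) + Q} = \frac{1}{\left(-141 - 484\right) + 323} = \frac{1}{-625 + 323} = \frac{1}{-302} = - \frac{1}{302}$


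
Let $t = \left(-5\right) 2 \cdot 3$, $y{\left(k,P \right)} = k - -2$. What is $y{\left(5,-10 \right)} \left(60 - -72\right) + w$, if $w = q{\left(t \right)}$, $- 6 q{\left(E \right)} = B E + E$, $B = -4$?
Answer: $909$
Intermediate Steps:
$y{\left(k,P \right)} = 2 + k$ ($y{\left(k,P \right)} = k + 2 = 2 + k$)
$t = -30$ ($t = \left(-10\right) 3 = -30$)
$q{\left(E \right)} = \frac{E}{2}$ ($q{\left(E \right)} = - \frac{- 4 E + E}{6} = - \frac{\left(-3\right) E}{6} = \frac{E}{2}$)
$w = -15$ ($w = \frac{1}{2} \left(-30\right) = -15$)
$y{\left(5,-10 \right)} \left(60 - -72\right) + w = \left(2 + 5\right) \left(60 - -72\right) - 15 = 7 \left(60 + 72\right) - 15 = 7 \cdot 132 - 15 = 924 - 15 = 909$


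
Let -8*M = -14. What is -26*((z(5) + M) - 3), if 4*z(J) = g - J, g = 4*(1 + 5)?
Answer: -91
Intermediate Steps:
M = 7/4 (M = -1/8*(-14) = 7/4 ≈ 1.7500)
g = 24 (g = 4*6 = 24)
z(J) = 6 - J/4 (z(J) = (24 - J)/4 = 6 - J/4)
-26*((z(5) + M) - 3) = -26*(((6 - 1/4*5) + 7/4) - 3) = -26*(((6 - 5/4) + 7/4) - 3) = -26*((19/4 + 7/4) - 3) = -26*(13/2 - 3) = -26*7/2 = -91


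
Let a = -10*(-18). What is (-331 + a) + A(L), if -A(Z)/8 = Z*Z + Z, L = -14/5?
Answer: -4783/25 ≈ -191.32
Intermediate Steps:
L = -14/5 (L = -14*⅕ = -14/5 ≈ -2.8000)
a = 180
A(Z) = -8*Z - 8*Z² (A(Z) = -8*(Z*Z + Z) = -8*(Z² + Z) = -8*(Z + Z²) = -8*Z - 8*Z²)
(-331 + a) + A(L) = (-331 + 180) - 8*(-14/5)*(1 - 14/5) = -151 - 8*(-14/5)*(-9/5) = -151 - 1008/25 = -4783/25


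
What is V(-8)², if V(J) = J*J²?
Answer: 262144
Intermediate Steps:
V(J) = J³
V(-8)² = ((-8)³)² = (-512)² = 262144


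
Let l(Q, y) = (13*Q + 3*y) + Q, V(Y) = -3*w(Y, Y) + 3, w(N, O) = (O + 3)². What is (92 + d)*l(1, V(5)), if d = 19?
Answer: -61383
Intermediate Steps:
w(N, O) = (3 + O)²
V(Y) = 3 - 3*(3 + Y)² (V(Y) = -3*(3 + Y)² + 3 = 3 - 3*(3 + Y)²)
l(Q, y) = 3*y + 14*Q (l(Q, y) = (3*y + 13*Q) + Q = 3*y + 14*Q)
(92 + d)*l(1, V(5)) = (92 + 19)*(3*(3 - 3*(3 + 5)²) + 14*1) = 111*(3*(3 - 3*8²) + 14) = 111*(3*(3 - 3*64) + 14) = 111*(3*(3 - 192) + 14) = 111*(3*(-189) + 14) = 111*(-567 + 14) = 111*(-553) = -61383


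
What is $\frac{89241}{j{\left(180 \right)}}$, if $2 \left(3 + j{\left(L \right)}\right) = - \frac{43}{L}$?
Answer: $- \frac{32126760}{1123} \approx -28608.0$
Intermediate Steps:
$j{\left(L \right)} = -3 - \frac{43}{2 L}$ ($j{\left(L \right)} = -3 + \frac{\left(-43\right) \frac{1}{L}}{2} = -3 - \frac{43}{2 L}$)
$\frac{89241}{j{\left(180 \right)}} = \frac{89241}{-3 - \frac{43}{2 \cdot 180}} = \frac{89241}{-3 - \frac{43}{360}} = \frac{89241}{- \frac{1123}{360}} = 89241 \left(- \frac{360}{1123}\right) = - \frac{32126760}{1123}$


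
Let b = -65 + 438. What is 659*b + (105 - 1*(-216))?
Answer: 246128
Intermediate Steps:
b = 373
659*b + (105 - 1*(-216)) = 659*373 + (105 - 1*(-216)) = 245807 + (105 + 216) = 245807 + 321 = 246128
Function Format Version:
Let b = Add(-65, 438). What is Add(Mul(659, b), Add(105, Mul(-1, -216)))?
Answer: 246128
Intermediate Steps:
b = 373
Add(Mul(659, b), Add(105, Mul(-1, -216))) = Add(Mul(659, 373), Add(105, Mul(-1, -216))) = Add(245807, Add(105, 216)) = Add(245807, 321) = 246128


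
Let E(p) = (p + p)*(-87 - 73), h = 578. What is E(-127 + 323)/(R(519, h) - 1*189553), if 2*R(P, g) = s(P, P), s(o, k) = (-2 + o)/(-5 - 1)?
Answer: 752640/2275153 ≈ 0.33081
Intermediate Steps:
s(o, k) = ⅓ - o/6 (s(o, k) = (-2 + o)/(-6) = (-2 + o)*(-⅙) = ⅓ - o/6)
R(P, g) = ⅙ - P/12 (R(P, g) = (⅓ - P/6)/2 = ⅙ - P/12)
E(p) = -320*p (E(p) = (2*p)*(-160) = -320*p)
E(-127 + 323)/(R(519, h) - 1*189553) = (-320*(-127 + 323))/((⅙ - 1/12*519) - 1*189553) = (-320*196)/((⅙ - 173/4) - 189553) = -62720/(-517/12 - 189553) = -62720/(-2275153/12) = -62720*(-12/2275153) = 752640/2275153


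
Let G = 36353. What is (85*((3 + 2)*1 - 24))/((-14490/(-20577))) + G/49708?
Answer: -55045409779/24008964 ≈ -2292.7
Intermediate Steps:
(85*((3 + 2)*1 - 24))/((-14490/(-20577))) + G/49708 = (85*((3 + 2)*1 - 24))/((-14490/(-20577))) + 36353/49708 = (85*(5*1 - 24))/((-14490*(-1/20577))) + 36353*(1/49708) = (85*(5 - 24))/(4830/6859) + 36353/49708 = (85*(-19))*(6859/4830) + 36353/49708 = -1615*6859/4830 + 36353/49708 = -2215457/966 + 36353/49708 = -55045409779/24008964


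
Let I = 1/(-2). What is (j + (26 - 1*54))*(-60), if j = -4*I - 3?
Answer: 1740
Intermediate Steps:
I = -1/2 ≈ -0.50000
j = -1 (j = -4*(-1/2) - 3 = 2 - 3 = -1)
(j + (26 - 1*54))*(-60) = (-1 + (26 - 1*54))*(-60) = (-1 + (26 - 54))*(-60) = (-1 - 28)*(-60) = -29*(-60) = 1740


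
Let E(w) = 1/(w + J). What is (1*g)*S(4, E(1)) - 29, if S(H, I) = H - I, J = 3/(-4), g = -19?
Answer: -29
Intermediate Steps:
J = -¾ (J = 3*(-¼) = -¾ ≈ -0.75000)
E(w) = 1/(-¾ + w) (E(w) = 1/(w - ¾) = 1/(-¾ + w))
(1*g)*S(4, E(1)) - 29 = (1*(-19))*(4 - 4/(-3 + 4*1)) - 29 = -19*(4 - 4/(-3 + 4)) - 29 = -19*(4 - 4/1) - 29 = -19*(4 - 4) - 29 = -19*0 - 29 = 0 - 29 = -29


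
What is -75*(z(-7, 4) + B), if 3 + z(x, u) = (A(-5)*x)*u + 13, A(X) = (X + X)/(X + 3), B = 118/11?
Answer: 98400/11 ≈ 8945.5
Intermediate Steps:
B = 118/11 (B = 118*(1/11) = 118/11 ≈ 10.727)
A(X) = 2*X/(3 + X) (A(X) = (2*X)/(3 + X) = 2*X/(3 + X))
z(x, u) = 10 + 5*u*x (z(x, u) = -3 + (((2*(-5)/(3 - 5))*x)*u + 13) = -3 + (((2*(-5)/(-2))*x)*u + 13) = -3 + (((2*(-5)*(-½))*x)*u + 13) = -3 + ((5*x)*u + 13) = -3 + (5*u*x + 13) = -3 + (13 + 5*u*x) = 10 + 5*u*x)
-75*(z(-7, 4) + B) = -75*((10 + 5*4*(-7)) + 118/11) = -75*((10 - 140) + 118/11) = -75*(-130 + 118/11) = -75*(-1312/11) = 98400/11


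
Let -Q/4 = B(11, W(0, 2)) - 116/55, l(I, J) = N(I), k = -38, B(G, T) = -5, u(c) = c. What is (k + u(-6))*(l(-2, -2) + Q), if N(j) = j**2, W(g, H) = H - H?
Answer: -7136/5 ≈ -1427.2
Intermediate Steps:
W(g, H) = 0
l(I, J) = I**2
Q = 1564/55 (Q = -4*(-5 - 116/55) = -4*(-391/55) = 1564/55 ≈ 28.436)
(k + u(-6))*(l(-2, -2) + Q) = (-38 - 6)*((-2)**2 + 1564/55) = -44*(4 + 1564/55) = -44*1784/55 = -7136/5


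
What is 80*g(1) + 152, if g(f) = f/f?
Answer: 232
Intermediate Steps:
g(f) = 1
80*g(1) + 152 = 80*1 + 152 = 80 + 152 = 232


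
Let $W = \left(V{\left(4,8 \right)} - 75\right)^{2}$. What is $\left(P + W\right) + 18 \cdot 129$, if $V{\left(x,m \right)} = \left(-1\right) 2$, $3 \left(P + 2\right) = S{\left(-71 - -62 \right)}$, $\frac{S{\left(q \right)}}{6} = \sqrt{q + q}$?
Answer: $8249 + 6 i \sqrt{2} \approx 8249.0 + 8.4853 i$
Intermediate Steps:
$S{\left(q \right)} = 6 \sqrt{2} \sqrt{q}$ ($S{\left(q \right)} = 6 \sqrt{q + q} = 6 \sqrt{2 q} = 6 \sqrt{2} \sqrt{q}$)
$P = -2 + 6 i \sqrt{2}$ ($P = -2 + \frac{6 \sqrt{2} \sqrt{-71 - -62}}{3} = -2 + \frac{6 \sqrt{2} \sqrt{-71 + 62}}{3} = -2 + \frac{6 \sqrt{2} \sqrt{-9}}{3} = -2 + \frac{6 \sqrt{2} \cdot 3 i}{3} = -2 + \frac{18 i \sqrt{2}}{3} = -2 + 6 i \sqrt{2} \approx -2.0 + 8.4853 i$)
$V{\left(x,m \right)} = -2$
$W = 5929$ ($W = \left(-2 - 75\right)^{2} = \left(-77\right)^{2} = 5929$)
$\left(P + W\right) + 18 \cdot 129 = \left(\left(-2 + 6 i \sqrt{2}\right) + 5929\right) + 18 \cdot 129 = \left(5927 + 6 i \sqrt{2}\right) + 2322 = 8249 + 6 i \sqrt{2}$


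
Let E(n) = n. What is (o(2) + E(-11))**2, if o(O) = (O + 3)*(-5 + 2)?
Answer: 676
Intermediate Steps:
o(O) = -9 - 3*O (o(O) = (3 + O)*(-3) = -9 - 3*O)
(o(2) + E(-11))**2 = ((-9 - 3*2) - 11)**2 = ((-9 - 6) - 11)**2 = (-15 - 11)**2 = (-26)**2 = 676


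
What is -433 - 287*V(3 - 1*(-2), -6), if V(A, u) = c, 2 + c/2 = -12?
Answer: 7603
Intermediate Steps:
c = -28 (c = -4 + 2*(-12) = -4 - 24 = -28)
V(A, u) = -28
-433 - 287*V(3 - 1*(-2), -6) = -433 - 287*(-28) = -433 + 8036 = 7603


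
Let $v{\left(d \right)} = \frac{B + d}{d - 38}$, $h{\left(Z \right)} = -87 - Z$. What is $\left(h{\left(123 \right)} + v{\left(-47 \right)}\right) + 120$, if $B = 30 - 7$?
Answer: $- \frac{7626}{85} \approx -89.718$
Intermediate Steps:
$B = 23$ ($B = 30 - 7 = 23$)
$v{\left(d \right)} = \frac{23 + d}{-38 + d}$ ($v{\left(d \right)} = \frac{23 + d}{d - 38} = \frac{23 + d}{-38 + d}$)
$\left(h{\left(123 \right)} + v{\left(-47 \right)}\right) + 120 = \left(\left(-87 - 123\right) + \frac{23 - 47}{-38 - 47}\right) + 120 = \left(\left(-87 - 123\right) + \frac{1}{-85} \left(-24\right)\right) + 120 = \left(-210 - - \frac{24}{85}\right) + 120 = \left(-210 + \frac{24}{85}\right) + 120 = - \frac{17826}{85} + 120 = - \frac{7626}{85}$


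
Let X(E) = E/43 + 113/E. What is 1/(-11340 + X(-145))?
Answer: -6235/70730784 ≈ -8.8151e-5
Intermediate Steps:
X(E) = 113/E + E/43 (X(E) = E*(1/43) + 113/E = E/43 + 113/E = 113/E + E/43)
1/(-11340 + X(-145)) = 1/(-11340 + (113/(-145) + (1/43)*(-145))) = 1/(-11340 + (113*(-1/145) - 145/43)) = 1/(-11340 + (-113/145 - 145/43)) = 1/(-11340 - 25884/6235) = 1/(-70730784/6235) = -6235/70730784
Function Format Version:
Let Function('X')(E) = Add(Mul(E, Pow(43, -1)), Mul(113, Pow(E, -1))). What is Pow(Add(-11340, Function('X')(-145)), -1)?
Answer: Rational(-6235, 70730784) ≈ -8.8151e-5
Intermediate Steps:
Function('X')(E) = Add(Mul(113, Pow(E, -1)), Mul(Rational(1, 43), E)) (Function('X')(E) = Add(Mul(E, Rational(1, 43)), Mul(113, Pow(E, -1))) = Add(Mul(Rational(1, 43), E), Mul(113, Pow(E, -1))) = Add(Mul(113, Pow(E, -1)), Mul(Rational(1, 43), E)))
Pow(Add(-11340, Function('X')(-145)), -1) = Pow(Add(-11340, Add(Mul(113, Pow(-145, -1)), Mul(Rational(1, 43), -145))), -1) = Pow(Add(-11340, Add(Mul(113, Rational(-1, 145)), Rational(-145, 43))), -1) = Pow(Add(-11340, Add(Rational(-113, 145), Rational(-145, 43))), -1) = Pow(Add(-11340, Rational(-25884, 6235)), -1) = Pow(Rational(-70730784, 6235), -1) = Rational(-6235, 70730784)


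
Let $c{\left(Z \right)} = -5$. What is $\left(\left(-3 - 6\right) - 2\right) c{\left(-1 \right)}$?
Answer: $55$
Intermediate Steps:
$\left(\left(-3 - 6\right) - 2\right) c{\left(-1 \right)} = \left(\left(-3 - 6\right) - 2\right) \left(-5\right) = \left(-9 - 2\right) \left(-5\right) = \left(-11\right) \left(-5\right) = 55$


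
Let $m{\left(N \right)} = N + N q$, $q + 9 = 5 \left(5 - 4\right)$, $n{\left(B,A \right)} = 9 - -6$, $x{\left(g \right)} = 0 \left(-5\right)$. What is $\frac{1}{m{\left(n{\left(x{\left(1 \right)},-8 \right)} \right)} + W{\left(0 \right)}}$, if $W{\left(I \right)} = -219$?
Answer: $- \frac{1}{264} \approx -0.0037879$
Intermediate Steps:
$x{\left(g \right)} = 0$
$n{\left(B,A \right)} = 15$ ($n{\left(B,A \right)} = 9 + 6 = 15$)
$q = -4$ ($q = -9 + 5 \left(5 - 4\right) = -9 + 5 \cdot 1 = -9 + 5 = -4$)
$m{\left(N \right)} = - 3 N$ ($m{\left(N \right)} = N + N \left(-4\right) = N - 4 N = - 3 N$)
$\frac{1}{m{\left(n{\left(x{\left(1 \right)},-8 \right)} \right)} + W{\left(0 \right)}} = \frac{1}{\left(-3\right) 15 - 219} = \frac{1}{-45 - 219} = \frac{1}{-264} = - \frac{1}{264}$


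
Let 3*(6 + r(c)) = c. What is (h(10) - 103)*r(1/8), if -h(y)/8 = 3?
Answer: 18161/24 ≈ 756.71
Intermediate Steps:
r(c) = -6 + c/3
h(y) = -24 (h(y) = -8*3 = -24)
(h(10) - 103)*r(1/8) = (-24 - 103)*(-6 + (1/8)/3) = -127*(-6 + (1*(1/8))/3) = -127*(-6 + (1/3)*(1/8)) = -127*(-6 + 1/24) = -127*(-143/24) = 18161/24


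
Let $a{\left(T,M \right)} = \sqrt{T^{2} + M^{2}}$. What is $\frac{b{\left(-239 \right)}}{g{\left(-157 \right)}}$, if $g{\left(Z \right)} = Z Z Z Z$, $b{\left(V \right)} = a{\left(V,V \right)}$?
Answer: $\frac{239 \sqrt{2}}{607573201} \approx 5.5631 \cdot 10^{-7}$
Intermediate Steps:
$a{\left(T,M \right)} = \sqrt{M^{2} + T^{2}}$
$b{\left(V \right)} = \sqrt{2} \sqrt{V^{2}}$ ($b{\left(V \right)} = \sqrt{V^{2} + V^{2}} = \sqrt{2 V^{2}} = \sqrt{2} \sqrt{V^{2}}$)
$g{\left(Z \right)} = Z^{4}$ ($g{\left(Z \right)} = Z Z^{2} Z = Z^{3} Z = Z^{4}$)
$\frac{b{\left(-239 \right)}}{g{\left(-157 \right)}} = \frac{\sqrt{2} \sqrt{\left(-239\right)^{2}}}{\left(-157\right)^{4}} = \frac{\sqrt{2} \sqrt{57121}}{607573201} = \sqrt{2} \cdot 239 \cdot \frac{1}{607573201} = 239 \sqrt{2} \cdot \frac{1}{607573201} = \frac{239 \sqrt{2}}{607573201}$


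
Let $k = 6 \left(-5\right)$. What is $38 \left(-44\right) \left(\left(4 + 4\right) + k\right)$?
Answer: $36784$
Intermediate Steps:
$k = -30$
$38 \left(-44\right) \left(\left(4 + 4\right) + k\right) = 38 \left(-44\right) \left(\left(4 + 4\right) - 30\right) = - 1672 \left(8 - 30\right) = \left(-1672\right) \left(-22\right) = 36784$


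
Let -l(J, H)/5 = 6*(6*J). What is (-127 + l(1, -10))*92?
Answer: -28244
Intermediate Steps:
l(J, H) = -180*J (l(J, H) = -30*6*J = -180*J)
(-127 + l(1, -10))*92 = (-127 - 180*1)*92 = (-127 - 180)*92 = -307*92 = -28244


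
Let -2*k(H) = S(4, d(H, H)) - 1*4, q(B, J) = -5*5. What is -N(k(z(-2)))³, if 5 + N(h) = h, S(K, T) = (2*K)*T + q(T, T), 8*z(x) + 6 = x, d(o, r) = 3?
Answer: 125/8 ≈ 15.625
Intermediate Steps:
z(x) = -¾ + x/8
q(B, J) = -25
S(K, T) = -25 + 2*K*T (S(K, T) = (2*K)*T - 25 = 2*K*T - 25 = -25 + 2*K*T)
k(H) = 5/2 (k(H) = -((-25 + 2*4*3) - 1*4)/2 = -((-25 + 24) - 4)/2 = -(-1 - 4)/2 = -½*(-5) = 5/2)
N(h) = -5 + h
-N(k(z(-2)))³ = -(-5 + 5/2)³ = -(-5/2)³ = -1*(-125/8) = 125/8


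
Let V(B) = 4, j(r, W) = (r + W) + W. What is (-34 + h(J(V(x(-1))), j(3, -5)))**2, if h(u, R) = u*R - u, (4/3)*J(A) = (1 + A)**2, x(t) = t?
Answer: 33856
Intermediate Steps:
j(r, W) = r + 2*W (j(r, W) = (W + r) + W = r + 2*W)
J(A) = 3*(1 + A)**2/4
h(u, R) = -u + R*u (h(u, R) = R*u - u = -u + R*u)
(-34 + h(J(V(x(-1))), j(3, -5)))**2 = (-34 + (3*(1 + 4)**2/4)*(-1 + (3 + 2*(-5))))**2 = (-34 + ((3/4)*5**2)*(-1 + (3 - 10)))**2 = (-34 + ((3/4)*25)*(-1 - 7))**2 = (-34 + (75/4)*(-8))**2 = (-34 - 150)**2 = (-184)**2 = 33856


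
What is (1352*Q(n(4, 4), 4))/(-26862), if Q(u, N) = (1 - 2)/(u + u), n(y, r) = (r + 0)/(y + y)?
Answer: 676/13431 ≈ 0.050331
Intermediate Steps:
n(y, r) = r/(2*y) (n(y, r) = r/((2*y)) = r*(1/(2*y)) = r/(2*y))
Q(u, N) = -1/(2*u)
(1352*Q(n(4, 4), 4))/(-26862) = (1352*(-1/(2*((½)*4/4))))/(-26862) = (1352*(-1/(2*((½)*4*(¼)))))*(-1/26862) = (1352*(-1/(2*½)))*(-1/26862) = (1352*(-½*2))*(-1/26862) = (1352*(-1))*(-1/26862) = -1352*(-1/26862) = 676/13431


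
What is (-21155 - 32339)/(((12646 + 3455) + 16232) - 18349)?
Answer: -26747/6992 ≈ -3.8254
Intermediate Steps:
(-21155 - 32339)/(((12646 + 3455) + 16232) - 18349) = -53494/((16101 + 16232) - 18349) = -53494/(32333 - 18349) = -53494/13984 = -53494*1/13984 = -26747/6992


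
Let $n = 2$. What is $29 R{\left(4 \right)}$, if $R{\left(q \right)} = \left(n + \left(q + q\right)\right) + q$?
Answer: $406$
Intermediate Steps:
$R{\left(q \right)} = 2 + 3 q$ ($R{\left(q \right)} = \left(2 + \left(q + q\right)\right) + q = \left(2 + 2 q\right) + q = 2 + 3 q$)
$29 R{\left(4 \right)} = 29 \left(2 + 3 \cdot 4\right) = 29 \left(2 + 12\right) = 29 \cdot 14 = 406$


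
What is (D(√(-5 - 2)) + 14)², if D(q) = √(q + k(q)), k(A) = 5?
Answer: (14 + √(5 + I*√7))² ≈ 265.63 + 18.692*I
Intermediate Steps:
D(q) = √(5 + q) (D(q) = √(q + 5) = √(5 + q))
(D(√(-5 - 2)) + 14)² = (√(5 + √(-5 - 2)) + 14)² = (√(5 + √(-7)) + 14)² = (√(5 + I*√7) + 14)² = (14 + √(5 + I*√7))²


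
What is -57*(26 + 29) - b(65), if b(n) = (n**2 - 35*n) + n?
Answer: -5150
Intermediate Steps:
b(n) = n**2 - 34*n
-57*(26 + 29) - b(65) = -57*(26 + 29) - 65*(-34 + 65) = -57*55 - 65*31 = -3135 - 1*2015 = -3135 - 2015 = -5150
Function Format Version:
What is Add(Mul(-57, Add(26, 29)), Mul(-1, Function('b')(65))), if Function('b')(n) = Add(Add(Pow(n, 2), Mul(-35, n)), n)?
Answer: -5150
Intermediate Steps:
Function('b')(n) = Add(Pow(n, 2), Mul(-34, n))
Add(Mul(-57, Add(26, 29)), Mul(-1, Function('b')(65))) = Add(Mul(-57, Add(26, 29)), Mul(-1, Mul(65, Add(-34, 65)))) = Add(Mul(-57, 55), Mul(-1, Mul(65, 31))) = Add(-3135, Mul(-1, 2015)) = Add(-3135, -2015) = -5150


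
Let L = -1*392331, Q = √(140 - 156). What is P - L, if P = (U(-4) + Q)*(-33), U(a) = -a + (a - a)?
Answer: 392199 - 132*I ≈ 3.922e+5 - 132.0*I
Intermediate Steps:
Q = 4*I (Q = √(-16) = 4*I ≈ 4.0*I)
U(a) = -a (U(a) = -a + 0 = -a)
P = -132 - 132*I (P = (-1*(-4) + 4*I)*(-33) = (4 + 4*I)*(-33) = -132 - 132*I ≈ -132.0 - 132.0*I)
L = -392331
P - L = (-132 - 132*I) - 1*(-392331) = (-132 - 132*I) + 392331 = 392199 - 132*I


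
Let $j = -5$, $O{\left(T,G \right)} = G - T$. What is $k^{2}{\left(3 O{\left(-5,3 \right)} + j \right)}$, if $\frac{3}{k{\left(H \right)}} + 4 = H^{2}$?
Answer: $\frac{1}{14161} \approx 7.0616 \cdot 10^{-5}$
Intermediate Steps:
$k{\left(H \right)} = \frac{3}{-4 + H^{2}}$
$k^{2}{\left(3 O{\left(-5,3 \right)} + j \right)} = \left(\frac{3}{-4 + \left(3 \left(3 - -5\right) - 5\right)^{2}}\right)^{2} = \left(\frac{3}{-4 + \left(3 \left(3 + 5\right) - 5\right)^{2}}\right)^{2} = \left(\frac{3}{-4 + \left(3 \cdot 8 - 5\right)^{2}}\right)^{2} = \left(\frac{3}{-4 + \left(24 - 5\right)^{2}}\right)^{2} = \left(\frac{3}{-4 + 19^{2}}\right)^{2} = \left(\frac{3}{-4 + 361}\right)^{2} = \left(\frac{3}{357}\right)^{2} = \left(3 \cdot \frac{1}{357}\right)^{2} = \left(\frac{1}{119}\right)^{2} = \frac{1}{14161}$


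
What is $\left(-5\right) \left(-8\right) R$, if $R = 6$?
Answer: $240$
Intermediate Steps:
$\left(-5\right) \left(-8\right) R = \left(-5\right) \left(-8\right) 6 = 40 \cdot 6 = 240$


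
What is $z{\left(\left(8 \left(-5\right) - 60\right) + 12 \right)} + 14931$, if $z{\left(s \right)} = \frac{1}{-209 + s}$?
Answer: $\frac{4434506}{297} \approx 14931.0$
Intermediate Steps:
$z{\left(\left(8 \left(-5\right) - 60\right) + 12 \right)} + 14931 = \frac{1}{-209 + \left(\left(8 \left(-5\right) - 60\right) + 12\right)} + 14931 = \frac{1}{-209 + \left(\left(-40 - 60\right) + 12\right)} + 14931 = \frac{1}{-209 + \left(-100 + 12\right)} + 14931 = \frac{1}{-209 - 88} + 14931 = \frac{1}{-297} + 14931 = - \frac{1}{297} + 14931 = \frac{4434506}{297}$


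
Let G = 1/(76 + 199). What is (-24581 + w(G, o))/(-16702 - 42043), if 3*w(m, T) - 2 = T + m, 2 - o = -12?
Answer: 6758308/16154875 ≈ 0.41834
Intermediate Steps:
o = 14 (o = 2 - 1*(-12) = 2 + 12 = 14)
G = 1/275 ≈ 0.0036364
w(m, T) = ⅔ + T/3 + m/3 (w(m, T) = ⅔ + (T + m)/3 = ⅔ + (T/3 + m/3) = ⅔ + T/3 + m/3)
(-24581 + w(G, o))/(-16702 - 42043) = (-24581 + (⅔ + (⅓)*14 + (⅓)*(1/275)))/(-16702 - 42043) = (-24581 + (⅔ + 14/3 + 1/825))/(-58745) = (-24581 + 1467/275)*(-1/58745) = -6758308/275*(-1/58745) = 6758308/16154875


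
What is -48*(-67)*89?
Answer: 286224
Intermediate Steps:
-48*(-67)*89 = 3216*89 = 286224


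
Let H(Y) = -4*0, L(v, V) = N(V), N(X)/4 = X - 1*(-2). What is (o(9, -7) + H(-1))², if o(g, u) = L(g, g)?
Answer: 1936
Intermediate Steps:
N(X) = 8 + 4*X (N(X) = 4*(X - 1*(-2)) = 4*(X + 2) = 4*(2 + X) = 8 + 4*X)
L(v, V) = 8 + 4*V
H(Y) = 0
o(g, u) = 8 + 4*g
(o(9, -7) + H(-1))² = ((8 + 4*9) + 0)² = ((8 + 36) + 0)² = (44 + 0)² = 44² = 1936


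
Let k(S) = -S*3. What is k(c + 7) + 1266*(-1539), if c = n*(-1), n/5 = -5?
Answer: -1948470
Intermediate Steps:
n = -25 (n = 5*(-5) = -25)
c = 25 (c = -25*(-1) = 25)
k(S) = -3*S
k(c + 7) + 1266*(-1539) = -3*(25 + 7) + 1266*(-1539) = -3*32 - 1948374 = -96 - 1948374 = -1948470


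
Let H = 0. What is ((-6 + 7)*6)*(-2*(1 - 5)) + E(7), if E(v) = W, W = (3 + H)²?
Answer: 57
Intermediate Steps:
W = 9 (W = (3 + 0)² = 3² = 9)
E(v) = 9
((-6 + 7)*6)*(-2*(1 - 5)) + E(7) = ((-6 + 7)*6)*(-2*(1 - 5)) + 9 = (1*6)*(-2*(-4)) + 9 = 6*8 + 9 = 48 + 9 = 57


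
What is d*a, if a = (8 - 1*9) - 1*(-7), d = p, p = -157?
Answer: -942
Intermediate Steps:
d = -157
a = 6 (a = (8 - 9) + 7 = -1 + 7 = 6)
d*a = -157*6 = -942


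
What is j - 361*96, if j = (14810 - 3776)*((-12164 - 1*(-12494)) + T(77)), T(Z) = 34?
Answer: 3981720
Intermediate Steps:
j = 4016376 (j = (14810 - 3776)*((-12164 - 1*(-12494)) + 34) = 11034*((-12164 + 12494) + 34) = 11034*(330 + 34) = 11034*364 = 4016376)
j - 361*96 = 4016376 - 361*96 = 4016376 - 1*34656 = 4016376 - 34656 = 3981720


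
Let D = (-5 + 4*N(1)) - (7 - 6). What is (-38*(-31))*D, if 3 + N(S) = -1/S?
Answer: -25916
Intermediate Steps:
N(S) = -3 - 1/S
D = -22 (D = (-5 + 4*(-3 - 1/1)) - (7 - 6) = (-5 + 4*(-3 - 1*1)) - 1*1 = (-5 + 4*(-3 - 1)) - 1 = (-5 + 4*(-4)) - 1 = (-5 - 16) - 1 = -21 - 1 = -22)
(-38*(-31))*D = -38*(-31)*(-22) = 1178*(-22) = -25916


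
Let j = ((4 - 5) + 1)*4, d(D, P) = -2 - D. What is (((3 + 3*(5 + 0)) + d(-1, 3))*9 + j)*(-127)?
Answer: -19431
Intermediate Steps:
j = 0 (j = (-1 + 1)*4 = 0*4 = 0)
(((3 + 3*(5 + 0)) + d(-1, 3))*9 + j)*(-127) = (((3 + 3*(5 + 0)) + (-2 - 1*(-1)))*9 + 0)*(-127) = (((3 + 3*5) + (-2 + 1))*9 + 0)*(-127) = (((3 + 15) - 1)*9 + 0)*(-127) = ((18 - 1)*9 + 0)*(-127) = (17*9 + 0)*(-127) = (153 + 0)*(-127) = 153*(-127) = -19431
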